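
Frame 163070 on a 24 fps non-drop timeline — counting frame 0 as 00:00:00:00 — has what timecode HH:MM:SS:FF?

163070 ÷ 24 = 6794 full seconds, remainder 14 frames.
6794 s = 1 h 53 min 14 s.
Timecode: 01:53:14:14.

01:53:14:14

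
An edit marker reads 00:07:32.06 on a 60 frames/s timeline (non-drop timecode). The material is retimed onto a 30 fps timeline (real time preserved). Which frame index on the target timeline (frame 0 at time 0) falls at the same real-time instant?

frame 13563

Source frame index: (0×3600 + 7×60 + 32) × 60 + 6 = 27126.
Real time: 27126 / (60) = 4521/10 s.
Target frame: (4521/10) × (30) = 13563.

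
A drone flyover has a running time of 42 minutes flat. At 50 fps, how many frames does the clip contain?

126000 frames

42 min = 2520 s.
Frames = 2520 × 50 = 126000.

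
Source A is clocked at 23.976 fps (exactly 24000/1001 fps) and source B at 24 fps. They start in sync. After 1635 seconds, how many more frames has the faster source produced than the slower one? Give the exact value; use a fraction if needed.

39240/1001 frames

A emits 24000/1001 × 1635 = 39240000/1001 frames; B emits 24 × 1635 = 39240.
Difference = 39240/1001 frames (≈ 39.2008); B is ahead of A.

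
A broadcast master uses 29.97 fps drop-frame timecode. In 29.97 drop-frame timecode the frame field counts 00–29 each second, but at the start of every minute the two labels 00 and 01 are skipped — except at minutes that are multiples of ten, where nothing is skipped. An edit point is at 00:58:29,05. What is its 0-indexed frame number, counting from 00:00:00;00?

105169

Complete 10-minute blocks: 5, each 17982 frames → 89910.
Remaining 8 whole minutes in the current block: 1800 + 7 × 1798 = 14386 frames.
Within the current minute: 29 × 30 + 5 − 2 = 873 (labels ;00/;01 skipped at this minute). Total = 89910 + 14386 + 873 = 105169.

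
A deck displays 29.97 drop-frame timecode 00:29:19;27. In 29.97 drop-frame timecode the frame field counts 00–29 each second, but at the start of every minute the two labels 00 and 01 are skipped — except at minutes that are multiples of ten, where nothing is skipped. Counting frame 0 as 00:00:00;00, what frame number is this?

Complete 10-minute blocks: 2, each 17982 frames → 35964.
Remaining 9 whole minutes in the current block: 1800 + 8 × 1798 = 16184 frames.
Within the current minute: 19 × 30 + 27 − 2 = 595 (labels ;00/;01 skipped at this minute). Total = 35964 + 16184 + 595 = 52743.

52743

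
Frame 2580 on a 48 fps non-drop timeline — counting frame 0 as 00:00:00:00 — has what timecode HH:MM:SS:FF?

00:00:53:36

2580 ÷ 48 = 53 full seconds, remainder 36 frames.
53 s = 0 h 0 min 53 s.
Timecode: 00:00:53:36.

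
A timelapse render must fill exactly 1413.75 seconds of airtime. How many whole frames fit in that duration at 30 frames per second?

Frames = 1413.75 × 30 = 84825/2 ≈ 42412.5000.
Complete frames: 42412.

42412 frames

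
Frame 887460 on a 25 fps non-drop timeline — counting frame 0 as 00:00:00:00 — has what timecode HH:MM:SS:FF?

887460 ÷ 25 = 35498 full seconds, remainder 10 frames.
35498 s = 9 h 51 min 38 s.
Timecode: 09:51:38:10.

09:51:38:10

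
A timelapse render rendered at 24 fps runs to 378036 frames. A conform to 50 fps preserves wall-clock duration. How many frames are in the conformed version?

Target frames = source frames × (target rate / source rate) = 378036 × (50)/(24) = 378036 × 25/12 = 787575.

787575 frames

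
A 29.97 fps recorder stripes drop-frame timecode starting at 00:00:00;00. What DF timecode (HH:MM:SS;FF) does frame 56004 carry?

00:31:08;20

Each 10-minute DF block holds 10 × 60 × 30 − 9 × 2 = 17982 frames. 56004 ÷ 17982 → 3 full blocks, remainder 2058.
Within the partial block the first minute is 1800 frames and each further minute 1798, so 1 further minute boundary passed. Total skipped labels = 18 × 3 + 2 × 1 = 56.
Non-drop label index = 56004 + 56 = 56060; at 30 labels/s that is 00:31:08:20, i.e. DF 00:31:08;20.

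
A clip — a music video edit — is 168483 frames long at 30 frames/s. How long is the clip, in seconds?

5616.1 seconds

Running time = 168483 / (30) = 5616.1 s.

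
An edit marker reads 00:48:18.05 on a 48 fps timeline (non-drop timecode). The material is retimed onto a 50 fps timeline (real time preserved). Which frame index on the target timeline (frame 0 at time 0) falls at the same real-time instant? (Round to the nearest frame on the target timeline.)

Source frame index: (0×3600 + 48×60 + 18) × 48 + 5 = 139109.
Real time: 139109 / (48) = 139109/48 s.
Target frame: (139109/48) × (50) = 3477725/24 ≈ 144905.208 → 144905.

frame 144905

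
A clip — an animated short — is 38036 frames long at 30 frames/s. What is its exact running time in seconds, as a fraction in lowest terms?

Running time = 38036 ÷ (30) = 38036 × 1/30 = 19018/15 s.

19018/15 seconds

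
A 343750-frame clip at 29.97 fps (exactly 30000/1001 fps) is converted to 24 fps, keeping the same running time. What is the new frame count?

Target frames = source frames × (target rate / source rate) = 343750 × (24)/(30000/1001) = 343750 × 1001/1250 = 275275.

275275 frames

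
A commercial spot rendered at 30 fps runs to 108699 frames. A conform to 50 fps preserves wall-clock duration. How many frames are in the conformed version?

Target frames = source frames × (target rate / source rate) = 108699 × (50)/(30) = 108699 × 5/3 = 181165.

181165 frames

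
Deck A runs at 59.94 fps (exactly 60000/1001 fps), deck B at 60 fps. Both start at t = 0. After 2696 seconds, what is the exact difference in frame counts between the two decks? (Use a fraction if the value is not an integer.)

A emits 60000/1001 × 2696 = 161760000/1001 frames; B emits 60 × 2696 = 161760.
Difference = 161760/1001 frames (≈ 161.5984); B is ahead of A.

161760/1001 frames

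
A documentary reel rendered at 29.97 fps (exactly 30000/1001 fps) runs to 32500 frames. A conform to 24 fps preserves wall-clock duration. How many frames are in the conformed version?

26026 frames

Target frames = source frames × (target rate / source rate) = 32500 × (24)/(30000/1001) = 32500 × 1001/1250 = 26026.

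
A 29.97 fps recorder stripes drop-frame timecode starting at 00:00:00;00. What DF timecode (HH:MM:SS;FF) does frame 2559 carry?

00:01:25;11

Each 10-minute DF block holds 10 × 60 × 30 − 9 × 2 = 17982 frames. 2559 ÷ 17982 → 0 full blocks, remainder 2559.
Within the partial block the first minute is 1800 frames and each further minute 1798, so 1 further minute boundary passed. Total skipped labels = 18 × 0 + 2 × 1 = 2.
Non-drop label index = 2559 + 2 = 2561; at 30 labels/s that is 00:01:25:11, i.e. DF 00:01:25;11.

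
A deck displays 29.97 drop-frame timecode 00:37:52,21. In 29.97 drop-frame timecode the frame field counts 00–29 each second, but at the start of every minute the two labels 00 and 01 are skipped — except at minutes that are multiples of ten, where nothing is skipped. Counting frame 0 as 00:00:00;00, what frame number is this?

68113

Complete 10-minute blocks: 3, each 17982 frames → 53946.
Remaining 7 whole minutes in the current block: 1800 + 6 × 1798 = 12588 frames.
Within the current minute: 52 × 30 + 21 − 2 = 1579 (labels ;00/;01 skipped at this minute). Total = 53946 + 12588 + 1579 = 68113.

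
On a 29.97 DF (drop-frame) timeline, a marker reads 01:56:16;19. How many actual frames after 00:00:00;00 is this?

209089

As if non-drop at 30 labels/s: (1 × 3600 + 56 × 60 + 16) × 30 + 19 = 209299.
Minute boundaries passed: 116; those not divisible by 10: 116 − 11 = 105; dropped labels = 2 × 105 = 210.
Actual frame index = 209299 − 210 = 209089.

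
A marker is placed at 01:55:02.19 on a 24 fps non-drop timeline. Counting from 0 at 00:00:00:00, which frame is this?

Total seconds to the label: (1 × 3600 + 55 × 60 + 2) = 6902.
Frame index = 6902 × 24 + 19 = 165667.

165667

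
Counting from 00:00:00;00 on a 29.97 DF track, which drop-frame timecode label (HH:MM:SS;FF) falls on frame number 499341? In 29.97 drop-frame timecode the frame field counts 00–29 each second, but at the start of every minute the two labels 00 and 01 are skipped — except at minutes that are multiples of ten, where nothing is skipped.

04:37:41;11

Ten DF minutes hold 17982 frames, so frame 499341 lies in block 27 (frames 485514–503495) with 13827 frames into that block.
The block's first minute is 1800 frames and the rest 1798 each; 13827 frames reaches minute 7, so 27 × 18 + 7 × 2 = 500 labels have been skipped so far.
Adding those back, label number 499341 + 500 = 499841 at 30 labels/s is 16661 s + 11 f = 4 h 37 min 41 s frame 11, i.e. 04:37:41;11.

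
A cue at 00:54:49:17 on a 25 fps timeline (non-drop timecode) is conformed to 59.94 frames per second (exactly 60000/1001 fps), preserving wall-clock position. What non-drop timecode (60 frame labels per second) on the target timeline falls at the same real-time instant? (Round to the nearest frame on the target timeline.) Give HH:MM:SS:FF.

00:54:46:24

Source frame index: (0×3600 + 54×60 + 49) × 25 + 17 = 82242.
Real time: 82242 / (25) = 82242/25 s.
Target frame: (82242/25) × (60000/1001) = 197380800/1001 ≈ 197183.616 → 197184.
At 60 labels/s: frame 197184 → 00:54:46:24.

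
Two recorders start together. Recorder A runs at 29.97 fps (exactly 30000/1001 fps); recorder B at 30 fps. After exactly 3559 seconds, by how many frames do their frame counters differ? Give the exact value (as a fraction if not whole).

A emits 30000/1001 × 3559 = 106770000/1001 frames; B emits 30 × 3559 = 106770.
Difference = 106770/1001 frames (≈ 106.6633); B is ahead of A.

106770/1001 frames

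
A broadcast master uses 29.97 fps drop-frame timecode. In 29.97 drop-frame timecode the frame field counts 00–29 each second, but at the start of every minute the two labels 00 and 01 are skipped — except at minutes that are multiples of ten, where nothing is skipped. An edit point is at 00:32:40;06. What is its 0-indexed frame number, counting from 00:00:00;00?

58748

As if non-drop at 30 labels/s: (0 × 3600 + 32 × 60 + 40) × 30 + 6 = 58806.
Minute boundaries passed: 32; those not divisible by 10: 32 − 3 = 29; dropped labels = 2 × 29 = 58.
Actual frame index = 58806 − 58 = 58748.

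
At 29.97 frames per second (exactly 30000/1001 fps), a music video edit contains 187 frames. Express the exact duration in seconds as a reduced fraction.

Running time = 187 ÷ (30000/1001) = 187 × 1001/30000 = 187187/30000 s.

187187/30000 seconds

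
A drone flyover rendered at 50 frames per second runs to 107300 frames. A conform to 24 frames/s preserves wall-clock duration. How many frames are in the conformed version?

Target frames = source frames × (target rate / source rate) = 107300 × (24)/(50) = 107300 × 12/25 = 51504.

51504 frames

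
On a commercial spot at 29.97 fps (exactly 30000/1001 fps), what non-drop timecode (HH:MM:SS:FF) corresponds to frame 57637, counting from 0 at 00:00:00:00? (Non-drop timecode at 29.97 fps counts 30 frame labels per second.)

00:32:01:07

57637 ÷ 30 = 1921 full seconds, remainder 7 frames.
1921 s = 0 h 32 min 1 s.
Timecode: 00:32:01:07.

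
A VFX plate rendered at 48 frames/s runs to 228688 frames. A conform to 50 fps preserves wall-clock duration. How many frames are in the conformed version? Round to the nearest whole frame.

238217 frames

Frames at target rate = 228688 × (50) / (48) = 714650/3 ≈ 238216.667.
Nearest whole frame: 238217.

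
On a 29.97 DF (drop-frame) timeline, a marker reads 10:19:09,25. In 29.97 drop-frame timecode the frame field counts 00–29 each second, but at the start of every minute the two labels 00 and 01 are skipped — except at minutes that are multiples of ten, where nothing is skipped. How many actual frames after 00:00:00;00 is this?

As if non-drop at 30 labels/s: (10 × 3600 + 19 × 60 + 9) × 30 + 25 = 1114495.
Minute boundaries passed: 619; those not divisible by 10: 619 − 61 = 558; dropped labels = 2 × 558 = 1116.
Actual frame index = 1114495 − 1116 = 1113379.

1113379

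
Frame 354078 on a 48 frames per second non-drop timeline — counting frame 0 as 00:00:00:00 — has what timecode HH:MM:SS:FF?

02:02:56:30

354078 ÷ 48 = 7376 full seconds, remainder 30 frames.
7376 s = 2 h 2 min 56 s.
Timecode: 02:02:56:30.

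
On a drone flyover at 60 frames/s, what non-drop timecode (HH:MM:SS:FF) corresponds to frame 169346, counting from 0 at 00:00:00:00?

169346 ÷ 60 = 2822 full seconds, remainder 26 frames.
2822 s = 0 h 47 min 2 s.
Timecode: 00:47:02:26.

00:47:02:26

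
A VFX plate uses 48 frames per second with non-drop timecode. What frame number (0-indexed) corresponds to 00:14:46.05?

Total seconds to the label: (0 × 3600 + 14 × 60 + 46) = 886.
Frame index = 886 × 48 + 5 = 42533.

42533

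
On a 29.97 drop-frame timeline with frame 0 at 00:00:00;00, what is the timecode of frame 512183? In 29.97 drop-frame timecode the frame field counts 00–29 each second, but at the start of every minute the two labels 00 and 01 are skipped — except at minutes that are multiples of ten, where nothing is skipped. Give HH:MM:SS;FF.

04:44:49;25

Each 10-minute DF block holds 10 × 60 × 30 − 9 × 2 = 17982 frames. 512183 ÷ 17982 → 28 full blocks, remainder 8687.
Within the partial block the first minute is 1800 frames and each further minute 1798, so 4 further minute boundaries passed. Total skipped labels = 18 × 28 + 2 × 4 = 512.
Non-drop label index = 512183 + 512 = 512695; at 30 labels/s that is 04:44:49:25, i.e. DF 04:44:49;25.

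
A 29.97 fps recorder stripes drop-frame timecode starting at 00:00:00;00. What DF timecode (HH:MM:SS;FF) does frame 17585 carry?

00:09:46;23

Ten DF minutes hold 17982 frames, so frame 17585 lies in block 0 (frames 0–17981) with 17585 frames into that block.
The block's first minute is 1800 frames and the rest 1798 each; 17585 frames reaches minute 9, so 0 × 18 + 9 × 2 = 18 labels have been skipped so far.
Adding those back, label number 17585 + 18 = 17603 at 30 labels/s is 586 s + 23 f = 0 h 9 min 46 s frame 23, i.e. 00:09:46;23.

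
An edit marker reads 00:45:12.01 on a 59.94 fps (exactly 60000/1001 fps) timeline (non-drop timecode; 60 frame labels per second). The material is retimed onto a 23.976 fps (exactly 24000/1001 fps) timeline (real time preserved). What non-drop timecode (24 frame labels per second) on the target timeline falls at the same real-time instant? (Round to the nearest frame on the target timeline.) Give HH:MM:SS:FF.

Source frame index: (0×3600 + 45×60 + 12) × 60 + 1 = 162721.
Real time: 162721 / (60000/1001) = 162883721/60000 s.
Target frame: (162883721/60000) × (24000/1001) = 325442/5 ≈ 65088.400 → 65088.
At 24 labels/s: frame 65088 → 00:45:12:00.

00:45:12:00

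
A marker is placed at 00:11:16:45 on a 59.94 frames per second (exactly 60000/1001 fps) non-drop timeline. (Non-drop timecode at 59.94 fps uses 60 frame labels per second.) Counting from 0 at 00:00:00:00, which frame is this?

Total seconds to the label: (0 × 3600 + 11 × 60 + 16) = 676.
Frame index = 676 × 60 + 45 = 40605.

frame 40605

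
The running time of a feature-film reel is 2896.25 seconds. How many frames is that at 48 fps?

139020 frames

Frames = 2896.25 × 48 = 139020.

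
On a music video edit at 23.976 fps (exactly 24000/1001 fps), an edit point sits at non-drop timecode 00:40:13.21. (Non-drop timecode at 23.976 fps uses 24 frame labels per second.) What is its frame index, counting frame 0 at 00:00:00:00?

frame 57933

Total seconds to the label: (0 × 3600 + 40 × 60 + 13) = 2413.
Frame index = 2413 × 24 + 21 = 57933.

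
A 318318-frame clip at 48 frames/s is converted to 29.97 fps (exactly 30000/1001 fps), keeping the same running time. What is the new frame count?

Target frames = source frames × (target rate / source rate) = 318318 × (30000/1001)/(48) = 318318 × 625/1001 = 198750.

198750 frames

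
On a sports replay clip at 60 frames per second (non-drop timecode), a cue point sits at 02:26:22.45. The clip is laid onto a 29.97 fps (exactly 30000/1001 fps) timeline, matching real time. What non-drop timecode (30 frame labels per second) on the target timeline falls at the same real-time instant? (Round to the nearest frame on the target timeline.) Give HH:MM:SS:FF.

02:26:13:29

Source frame index: (2×3600 + 26×60 + 22) × 60 + 45 = 526965.
Real time: 526965 / (60) = 35131/4 s.
Target frame: (35131/4) × (30000/1001) = 263482500/1001 ≈ 263219.281 → 263219.
At 30 labels/s: frame 263219 → 02:26:13:29.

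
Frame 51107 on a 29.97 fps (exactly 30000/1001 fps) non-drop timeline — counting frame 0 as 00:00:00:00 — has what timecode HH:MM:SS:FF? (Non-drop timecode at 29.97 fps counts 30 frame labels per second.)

00:28:23:17

51107 ÷ 30 = 1703 full seconds, remainder 17 frames.
1703 s = 0 h 28 min 23 s.
Timecode: 00:28:23:17.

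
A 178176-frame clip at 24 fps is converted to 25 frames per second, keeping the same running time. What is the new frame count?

185600 frames

Target frames = source frames × (target rate / source rate) = 178176 × (25)/(24) = 178176 × 25/24 = 185600.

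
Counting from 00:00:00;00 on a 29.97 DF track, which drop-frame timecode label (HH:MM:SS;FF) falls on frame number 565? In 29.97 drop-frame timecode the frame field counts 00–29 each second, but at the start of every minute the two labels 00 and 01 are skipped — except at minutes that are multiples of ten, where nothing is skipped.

Ten DF minutes hold 17982 frames, so frame 565 lies in block 0 (frames 0–17981) with 565 frames into that block.
The block's first minute is 1800 frames and the rest 1798 each; 565 frames reaches minute 0, so 0 × 18 + 0 × 2 = 0 labels have been skipped so far.
Adding those back, label number 565 + 0 = 565 at 30 labels/s is 18 s + 25 f = 0 h 0 min 18 s frame 25, i.e. 00:00:18;25.

00:00:18;25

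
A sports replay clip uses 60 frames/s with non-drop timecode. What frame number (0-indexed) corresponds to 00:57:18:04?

Total seconds to the label: (0 × 3600 + 57 × 60 + 18) = 3438.
Frame index = 3438 × 60 + 4 = 206284.

frame 206284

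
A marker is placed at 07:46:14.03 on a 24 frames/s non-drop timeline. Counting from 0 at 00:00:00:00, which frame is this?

671379

Total seconds to the label: (7 × 3600 + 46 × 60 + 14) = 27974.
Frame index = 27974 × 24 + 3 = 671379.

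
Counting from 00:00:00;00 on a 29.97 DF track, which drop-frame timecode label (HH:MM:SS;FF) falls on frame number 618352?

Ten DF minutes hold 17982 frames, so frame 618352 lies in block 34 (frames 611388–629369) with 6964 frames into that block.
The block's first minute is 1800 frames and the rest 1798 each; 6964 frames reaches minute 3, so 34 × 18 + 3 × 2 = 618 labels have been skipped so far.
Adding those back, label number 618352 + 618 = 618970 at 30 labels/s is 20632 s + 10 f = 5 h 43 min 52 s frame 10, i.e. 05:43:52;10.

05:43:52;10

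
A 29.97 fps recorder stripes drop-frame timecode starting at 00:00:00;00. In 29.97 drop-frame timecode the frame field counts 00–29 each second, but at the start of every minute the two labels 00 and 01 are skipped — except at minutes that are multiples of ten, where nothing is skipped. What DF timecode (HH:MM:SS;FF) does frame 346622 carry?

Each 10-minute DF block holds 10 × 60 × 30 − 9 × 2 = 17982 frames. 346622 ÷ 17982 → 19 full blocks, remainder 4964.
Within the partial block the first minute is 1800 frames and each further minute 1798, so 2 further minute boundaries passed. Total skipped labels = 18 × 19 + 2 × 2 = 346.
Non-drop label index = 346622 + 346 = 346968; at 30 labels/s that is 03:12:45:18, i.e. DF 03:12:45;18.

03:12:45;18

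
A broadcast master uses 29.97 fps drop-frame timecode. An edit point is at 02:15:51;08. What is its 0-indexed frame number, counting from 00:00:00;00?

244294

As if non-drop at 30 labels/s: (2 × 3600 + 15 × 60 + 51) × 30 + 8 = 244538.
Minute boundaries passed: 135; those not divisible by 10: 135 − 13 = 122; dropped labels = 2 × 122 = 244.
Actual frame index = 244538 − 244 = 244294.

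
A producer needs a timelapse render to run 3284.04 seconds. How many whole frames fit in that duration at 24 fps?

Frames = 3284.04 × 24 = 1970424/25 ≈ 78816.9600.
Complete frames: 78816.

78816 frames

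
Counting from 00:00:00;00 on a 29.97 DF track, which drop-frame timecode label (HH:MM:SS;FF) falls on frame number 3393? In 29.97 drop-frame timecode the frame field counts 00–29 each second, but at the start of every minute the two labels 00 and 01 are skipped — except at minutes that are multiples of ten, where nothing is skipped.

00:01:53;05

Each 10-minute DF block holds 10 × 60 × 30 − 9 × 2 = 17982 frames. 3393 ÷ 17982 → 0 full blocks, remainder 3393.
Within the partial block the first minute is 1800 frames and each further minute 1798, so 1 further minute boundary passed. Total skipped labels = 18 × 0 + 2 × 1 = 2.
Non-drop label index = 3393 + 2 = 3395; at 30 labels/s that is 00:01:53:05, i.e. DF 00:01:53;05.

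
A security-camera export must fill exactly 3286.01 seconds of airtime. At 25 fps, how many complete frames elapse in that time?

Frames = 3286.01 × 25 = 328601/4 ≈ 82150.2500.
Complete frames: 82150.

82150 frames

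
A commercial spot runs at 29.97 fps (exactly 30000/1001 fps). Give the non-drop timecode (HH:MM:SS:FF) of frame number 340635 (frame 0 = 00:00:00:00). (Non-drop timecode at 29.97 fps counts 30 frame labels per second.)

340635 ÷ 30 = 11354 full seconds, remainder 15 frames.
11354 s = 3 h 9 min 14 s.
Timecode: 03:09:14:15.

03:09:14:15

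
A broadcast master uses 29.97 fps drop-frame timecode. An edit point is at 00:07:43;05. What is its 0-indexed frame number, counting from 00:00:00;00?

Complete 10-minute blocks: 0, each 17982 frames → 0.
Remaining 7 whole minutes in the current block: 1800 + 6 × 1798 = 12588 frames.
Within the current minute: 43 × 30 + 5 − 2 = 1293 (labels ;00/;01 skipped at this minute). Total = 0 + 12588 + 1293 = 13881.

13881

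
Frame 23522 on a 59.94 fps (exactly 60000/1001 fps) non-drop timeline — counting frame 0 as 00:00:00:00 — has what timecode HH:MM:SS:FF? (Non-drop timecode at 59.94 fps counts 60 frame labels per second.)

00:06:32:02

23522 ÷ 60 = 392 full seconds, remainder 2 frames.
392 s = 0 h 6 min 32 s.
Timecode: 00:06:32:02.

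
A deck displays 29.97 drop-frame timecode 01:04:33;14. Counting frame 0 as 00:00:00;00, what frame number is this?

116088

As if non-drop at 30 labels/s: (1 × 3600 + 4 × 60 + 33) × 30 + 14 = 116204.
Minute boundaries passed: 64; those not divisible by 10: 64 − 6 = 58; dropped labels = 2 × 58 = 116.
Actual frame index = 116204 − 116 = 116088.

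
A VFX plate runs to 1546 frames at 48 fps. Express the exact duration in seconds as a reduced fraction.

773/24 seconds

Running time = 1546 ÷ (48) = 1546 × 1/48 = 773/24 s.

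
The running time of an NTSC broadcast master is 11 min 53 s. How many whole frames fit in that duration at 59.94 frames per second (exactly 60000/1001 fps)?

11 min 53 s = 713 s.
Frames = 713 × 60000/1001 = 42780000/1001 ≈ 42737.2627.
Complete frames: 42737.

42737 frames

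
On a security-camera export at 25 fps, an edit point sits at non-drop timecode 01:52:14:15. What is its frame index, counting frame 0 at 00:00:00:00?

frame 168365

Total seconds to the label: (1 × 3600 + 52 × 60 + 14) = 6734.
Frame index = 6734 × 25 + 15 = 168365.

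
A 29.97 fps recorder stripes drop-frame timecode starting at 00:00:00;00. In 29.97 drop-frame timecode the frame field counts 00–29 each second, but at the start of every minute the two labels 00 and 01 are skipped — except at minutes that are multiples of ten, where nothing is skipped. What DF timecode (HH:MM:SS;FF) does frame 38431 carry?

Ten DF minutes hold 17982 frames, so frame 38431 lies in block 2 (frames 35964–53945) with 2467 frames into that block.
The block's first minute is 1800 frames and the rest 1798 each; 2467 frames reaches minute 1, so 2 × 18 + 1 × 2 = 38 labels have been skipped so far.
Adding those back, label number 38431 + 38 = 38469 at 30 labels/s is 1282 s + 9 f = 0 h 21 min 22 s frame 9, i.e. 00:21:22;09.

00:21:22;09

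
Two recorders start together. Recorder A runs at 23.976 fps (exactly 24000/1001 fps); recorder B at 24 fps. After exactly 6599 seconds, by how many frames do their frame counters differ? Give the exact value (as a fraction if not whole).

A emits 24000/1001 × 6599 = 158376000/1001 frames; B emits 24 × 6599 = 158376.
Difference = 158376/1001 frames (≈ 158.2178); B is ahead of A.

158376/1001 frames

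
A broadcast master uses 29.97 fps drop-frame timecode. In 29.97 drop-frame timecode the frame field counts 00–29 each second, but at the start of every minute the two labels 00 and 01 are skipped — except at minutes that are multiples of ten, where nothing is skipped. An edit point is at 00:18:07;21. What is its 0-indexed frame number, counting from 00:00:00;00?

32597

As if non-drop at 30 labels/s: (0 × 3600 + 18 × 60 + 7) × 30 + 21 = 32631.
Minute boundaries passed: 18; those not divisible by 10: 18 − 1 = 17; dropped labels = 2 × 17 = 34.
Actual frame index = 32631 − 34 = 32597.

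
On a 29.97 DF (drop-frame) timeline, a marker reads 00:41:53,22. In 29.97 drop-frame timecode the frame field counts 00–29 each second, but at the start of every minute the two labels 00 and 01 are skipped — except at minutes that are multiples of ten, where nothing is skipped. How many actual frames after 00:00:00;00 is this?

As if non-drop at 30 labels/s: (0 × 3600 + 41 × 60 + 53) × 30 + 22 = 75412.
Minute boundaries passed: 41; those not divisible by 10: 41 − 4 = 37; dropped labels = 2 × 37 = 74.
Actual frame index = 75412 − 74 = 75338.

75338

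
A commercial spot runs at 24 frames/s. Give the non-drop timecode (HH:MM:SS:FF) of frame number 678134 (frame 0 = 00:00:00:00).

678134 ÷ 24 = 28255 full seconds, remainder 14 frames.
28255 s = 7 h 50 min 55 s.
Timecode: 07:50:55:14.

07:50:55:14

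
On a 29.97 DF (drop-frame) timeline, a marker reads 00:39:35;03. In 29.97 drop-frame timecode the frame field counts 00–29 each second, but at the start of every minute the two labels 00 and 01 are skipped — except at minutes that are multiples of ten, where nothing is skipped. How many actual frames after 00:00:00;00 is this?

As if non-drop at 30 labels/s: (0 × 3600 + 39 × 60 + 35) × 30 + 3 = 71253.
Minute boundaries passed: 39; those not divisible by 10: 39 − 3 = 36; dropped labels = 2 × 36 = 72.
Actual frame index = 71253 − 72 = 71181.

71181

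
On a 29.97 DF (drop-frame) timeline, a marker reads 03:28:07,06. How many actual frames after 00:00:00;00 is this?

374240

Complete 10-minute blocks: 20, each 17982 frames → 359640.
Remaining 8 whole minutes in the current block: 1800 + 7 × 1798 = 14386 frames.
Within the current minute: 7 × 30 + 6 − 2 = 214 (labels ;00/;01 skipped at this minute). Total = 359640 + 14386 + 214 = 374240.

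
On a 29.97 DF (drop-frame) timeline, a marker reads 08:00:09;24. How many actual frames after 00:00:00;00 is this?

863430

As if non-drop at 30 labels/s: (8 × 3600 + 0 × 60 + 9) × 30 + 24 = 864294.
Minute boundaries passed: 480; those not divisible by 10: 480 − 48 = 432; dropped labels = 2 × 432 = 864.
Actual frame index = 864294 − 864 = 863430.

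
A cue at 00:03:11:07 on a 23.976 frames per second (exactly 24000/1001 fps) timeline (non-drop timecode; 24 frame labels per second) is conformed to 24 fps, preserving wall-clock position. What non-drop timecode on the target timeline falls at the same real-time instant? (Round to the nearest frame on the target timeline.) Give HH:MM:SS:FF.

00:03:11:12

Source frame index: (0×3600 + 3×60 + 11) × 24 + 7 = 4591.
Real time: 4591 / (24000/1001) = 4595591/24000 s.
Target frame: (4595591/24000) × (24) = 4595591/1000 ≈ 4595.591 → 4596.
At 24 labels/s: frame 4596 → 00:03:11:12.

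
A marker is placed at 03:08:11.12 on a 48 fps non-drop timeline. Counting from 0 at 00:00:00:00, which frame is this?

541980

Total seconds to the label: (3 × 3600 + 8 × 60 + 11) = 11291.
Frame index = 11291 × 48 + 12 = 541980.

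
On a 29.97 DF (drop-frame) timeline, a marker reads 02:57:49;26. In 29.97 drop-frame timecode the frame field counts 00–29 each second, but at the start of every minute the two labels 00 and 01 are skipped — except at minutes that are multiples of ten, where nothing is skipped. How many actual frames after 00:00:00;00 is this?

319776

Complete 10-minute blocks: 17, each 17982 frames → 305694.
Remaining 7 whole minutes in the current block: 1800 + 6 × 1798 = 12588 frames.
Within the current minute: 49 × 30 + 26 − 2 = 1494 (labels ;00/;01 skipped at this minute). Total = 305694 + 12588 + 1494 = 319776.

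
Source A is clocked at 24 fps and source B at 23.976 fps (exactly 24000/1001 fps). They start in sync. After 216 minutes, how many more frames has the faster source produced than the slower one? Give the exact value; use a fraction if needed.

311040/1001 frames

216 min = 12960 s.
A emits 24 × 12960 = 311040 frames; B emits 24000/1001 × 12960 = 311040000/1001.
Difference = 311040/1001 frames (≈ 310.7293); B is behind A.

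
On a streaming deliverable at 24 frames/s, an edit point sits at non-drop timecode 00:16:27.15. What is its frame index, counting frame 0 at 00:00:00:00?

Total seconds to the label: (0 × 3600 + 16 × 60 + 27) = 987.
Frame index = 987 × 24 + 15 = 23703.

23703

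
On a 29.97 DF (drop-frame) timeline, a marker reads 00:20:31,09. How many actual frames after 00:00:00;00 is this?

Complete 10-minute blocks: 2, each 17982 frames → 35964.
Remaining 0 whole minutes in the current block: 0 frames.
Within the current minute: 31 × 30 + 9 = 939. Total = 35964 + 0 + 939 = 36903.

36903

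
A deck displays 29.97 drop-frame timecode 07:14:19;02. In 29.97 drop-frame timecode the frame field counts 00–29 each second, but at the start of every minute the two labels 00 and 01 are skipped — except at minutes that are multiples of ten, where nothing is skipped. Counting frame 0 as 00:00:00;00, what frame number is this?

Complete 10-minute blocks: 43, each 17982 frames → 773226.
Remaining 4 whole minutes in the current block: 1800 + 3 × 1798 = 7194 frames.
Within the current minute: 19 × 30 + 2 − 2 = 570 (labels ;00/;01 skipped at this minute). Total = 773226 + 7194 + 570 = 780990.

780990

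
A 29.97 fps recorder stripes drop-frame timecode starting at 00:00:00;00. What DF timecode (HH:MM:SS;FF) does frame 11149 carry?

00:06:12;01

Ten DF minutes hold 17982 frames, so frame 11149 lies in block 0 (frames 0–17981) with 11149 frames into that block.
The block's first minute is 1800 frames and the rest 1798 each; 11149 frames reaches minute 6, so 0 × 18 + 6 × 2 = 12 labels have been skipped so far.
Adding those back, label number 11149 + 12 = 11161 at 30 labels/s is 372 s + 1 f = 0 h 6 min 12 s frame 1, i.e. 00:06:12;01.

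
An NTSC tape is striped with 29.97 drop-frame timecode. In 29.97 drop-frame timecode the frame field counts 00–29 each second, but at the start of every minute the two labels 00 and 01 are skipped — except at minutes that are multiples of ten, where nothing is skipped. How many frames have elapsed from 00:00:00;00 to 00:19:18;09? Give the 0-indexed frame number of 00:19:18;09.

34713

Complete 10-minute blocks: 1, each 17982 frames → 17982.
Remaining 9 whole minutes in the current block: 1800 + 8 × 1798 = 16184 frames.
Within the current minute: 18 × 30 + 9 − 2 = 547 (labels ;00/;01 skipped at this minute). Total = 17982 + 16184 + 547 = 34713.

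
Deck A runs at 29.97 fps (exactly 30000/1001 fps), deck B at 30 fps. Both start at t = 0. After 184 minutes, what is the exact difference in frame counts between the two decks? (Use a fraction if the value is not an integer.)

331200/1001 frames

184 min = 11040 s.
A emits 30000/1001 × 11040 = 331200000/1001 frames; B emits 30 × 11040 = 331200.
Difference = 331200/1001 frames (≈ 330.8691); B is ahead of A.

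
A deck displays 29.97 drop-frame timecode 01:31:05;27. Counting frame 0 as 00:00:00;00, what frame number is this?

As if non-drop at 30 labels/s: (1 × 3600 + 31 × 60 + 5) × 30 + 27 = 163977.
Minute boundaries passed: 91; those not divisible by 10: 91 − 9 = 82; dropped labels = 2 × 82 = 164.
Actual frame index = 163977 − 164 = 163813.

163813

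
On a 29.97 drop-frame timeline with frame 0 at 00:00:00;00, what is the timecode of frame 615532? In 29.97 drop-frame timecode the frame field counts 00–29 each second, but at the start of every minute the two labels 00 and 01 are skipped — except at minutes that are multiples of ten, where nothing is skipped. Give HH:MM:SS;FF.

05:42:18;08

Ten DF minutes hold 17982 frames, so frame 615532 lies in block 34 (frames 611388–629369) with 4144 frames into that block.
The block's first minute is 1800 frames and the rest 1798 each; 4144 frames reaches minute 2, so 34 × 18 + 2 × 2 = 616 labels have been skipped so far.
Adding those back, label number 615532 + 616 = 616148 at 30 labels/s is 20538 s + 8 f = 5 h 42 min 18 s frame 8, i.e. 05:42:18;08.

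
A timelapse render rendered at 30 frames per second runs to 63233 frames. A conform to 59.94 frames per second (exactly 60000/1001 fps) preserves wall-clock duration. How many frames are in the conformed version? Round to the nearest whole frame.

126340 frames

Frames at target rate = 63233 × (60000/1001) / (30) = 126466000/1001 ≈ 126339.660.
Nearest whole frame: 126340.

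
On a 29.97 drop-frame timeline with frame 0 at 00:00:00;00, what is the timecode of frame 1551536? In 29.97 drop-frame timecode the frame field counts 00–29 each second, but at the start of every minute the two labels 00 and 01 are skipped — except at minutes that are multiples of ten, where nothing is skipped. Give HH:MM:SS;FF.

14:22:49;18

Each 10-minute DF block holds 10 × 60 × 30 − 9 × 2 = 17982 frames. 1551536 ÷ 17982 → 86 full blocks, remainder 5084.
Within the partial block the first minute is 1800 frames and each further minute 1798, so 2 further minute boundaries passed. Total skipped labels = 18 × 86 + 2 × 2 = 1552.
Non-drop label index = 1551536 + 1552 = 1553088; at 30 labels/s that is 14:22:49:18, i.e. DF 14:22:49;18.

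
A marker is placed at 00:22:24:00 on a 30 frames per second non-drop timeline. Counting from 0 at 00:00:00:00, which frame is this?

40320

Total seconds to the label: (0 × 3600 + 22 × 60 + 24) = 1344.
Frame index = 1344 × 30 + 0 = 40320.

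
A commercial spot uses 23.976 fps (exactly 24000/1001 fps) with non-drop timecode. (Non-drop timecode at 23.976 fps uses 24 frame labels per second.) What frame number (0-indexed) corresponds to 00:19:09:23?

27599

Total seconds to the label: (0 × 3600 + 19 × 60 + 9) = 1149.
Frame index = 1149 × 24 + 23 = 27599.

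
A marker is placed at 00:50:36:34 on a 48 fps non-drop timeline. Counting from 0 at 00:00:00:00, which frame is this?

Total seconds to the label: (0 × 3600 + 50 × 60 + 36) = 3036.
Frame index = 3036 × 48 + 34 = 145762.

frame 145762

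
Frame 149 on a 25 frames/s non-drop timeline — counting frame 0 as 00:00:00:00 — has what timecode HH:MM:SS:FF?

00:00:05:24

149 ÷ 25 = 5 full seconds, remainder 24 frames.
5 s = 0 h 0 min 5 s.
Timecode: 00:00:05:24.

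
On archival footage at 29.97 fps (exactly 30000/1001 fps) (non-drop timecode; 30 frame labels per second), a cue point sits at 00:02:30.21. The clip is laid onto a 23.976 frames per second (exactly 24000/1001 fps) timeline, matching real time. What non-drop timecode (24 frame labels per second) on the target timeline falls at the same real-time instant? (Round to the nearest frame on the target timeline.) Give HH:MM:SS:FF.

00:02:30:17

Source frame index: (0×3600 + 2×60 + 30) × 30 + 21 = 4521.
Real time: 4521 / (30000/1001) = 1508507/10000 s.
Target frame: (1508507/10000) × (24000/1001) = 18084/5 ≈ 3616.800 → 3617.
At 24 labels/s: frame 3617 → 00:02:30:17.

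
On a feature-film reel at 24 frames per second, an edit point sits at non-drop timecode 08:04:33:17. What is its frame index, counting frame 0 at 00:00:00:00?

frame 697769

Total seconds to the label: (8 × 3600 + 4 × 60 + 33) = 29073.
Frame index = 29073 × 24 + 17 = 697769.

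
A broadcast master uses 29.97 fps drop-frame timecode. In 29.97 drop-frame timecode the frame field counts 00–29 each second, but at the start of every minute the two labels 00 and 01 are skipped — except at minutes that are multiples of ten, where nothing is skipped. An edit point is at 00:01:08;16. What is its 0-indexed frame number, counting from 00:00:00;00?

2054

Complete 10-minute blocks: 0, each 17982 frames → 0.
Remaining 1 whole minute in the current block: 1800 + 0 × 1798 = 1800 frames.
Within the current minute: 8 × 30 + 16 − 2 = 254 (labels ;00/;01 skipped at this minute). Total = 0 + 1800 + 254 = 2054.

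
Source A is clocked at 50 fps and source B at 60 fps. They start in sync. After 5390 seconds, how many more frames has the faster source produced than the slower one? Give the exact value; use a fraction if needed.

53900 frames

A emits 50 × 5390 = 269500 frames; B emits 60 × 5390 = 323400.
Difference = 53900 frames; B is ahead of A.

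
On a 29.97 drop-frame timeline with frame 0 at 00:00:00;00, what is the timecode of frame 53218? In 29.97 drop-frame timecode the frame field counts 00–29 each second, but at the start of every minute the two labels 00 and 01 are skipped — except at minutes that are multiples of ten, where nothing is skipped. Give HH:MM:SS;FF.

00:29:35;22

Each 10-minute DF block holds 10 × 60 × 30 − 9 × 2 = 17982 frames. 53218 ÷ 17982 → 2 full blocks, remainder 17254.
Within the partial block the first minute is 1800 frames and each further minute 1798, so 9 further minute boundaries passed. Total skipped labels = 18 × 2 + 2 × 9 = 54.
Non-drop label index = 53218 + 54 = 53272; at 30 labels/s that is 00:29:35:22, i.e. DF 00:29:35;22.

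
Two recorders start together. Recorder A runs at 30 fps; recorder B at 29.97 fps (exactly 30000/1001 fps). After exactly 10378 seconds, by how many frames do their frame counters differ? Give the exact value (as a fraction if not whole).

A emits 30 × 10378 = 311340 frames; B emits 30000/1001 × 10378 = 311340000/1001.
Difference = 311340/1001 frames (≈ 311.0290); B is behind A.

311340/1001 frames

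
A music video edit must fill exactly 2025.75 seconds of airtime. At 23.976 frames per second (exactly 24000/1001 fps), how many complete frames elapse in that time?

48569 frames

Frames = 2025.75 × 24000/1001 = 48618000/1001 ≈ 48569.4306.
Complete frames: 48569.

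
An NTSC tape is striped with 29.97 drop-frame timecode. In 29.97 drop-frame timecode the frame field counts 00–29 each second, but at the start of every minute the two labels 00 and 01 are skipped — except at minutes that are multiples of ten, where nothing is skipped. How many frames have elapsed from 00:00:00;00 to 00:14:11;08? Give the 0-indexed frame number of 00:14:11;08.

Complete 10-minute blocks: 1, each 17982 frames → 17982.
Remaining 4 whole minutes in the current block: 1800 + 3 × 1798 = 7194 frames.
Within the current minute: 11 × 30 + 8 − 2 = 336 (labels ;00/;01 skipped at this minute). Total = 17982 + 7194 + 336 = 25512.

25512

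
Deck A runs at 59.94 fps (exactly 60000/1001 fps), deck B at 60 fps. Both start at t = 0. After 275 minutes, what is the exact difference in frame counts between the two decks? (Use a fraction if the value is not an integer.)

275 min = 16500 s.
A emits 60000/1001 × 16500 = 90000000/91 frames; B emits 60 × 16500 = 990000.
Difference = 90000/91 frames (≈ 989.0110); B is ahead of A.

90000/91 frames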